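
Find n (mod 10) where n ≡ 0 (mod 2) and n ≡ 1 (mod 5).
M = 2 × 5 = 10. M₁ = 5, y₁ ≡ 1 (mod 2). M₂ = 2, y₂ ≡ 3 (mod 5). n = 0×5×1 + 1×2×3 ≡ 6 (mod 10)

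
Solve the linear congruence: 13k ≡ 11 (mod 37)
35

Since gcd(13, 37) = 1 divides 11, a solution exists.
Multiply both sides by the inverse of 13 mod 37:
  13^(-1) mod 37 = 20
  x ≡ 20 × 11 ≡ 220 ≡ 35 (mod 37)
Verification: 13 × 35 = 455 = 12 × 37 + 11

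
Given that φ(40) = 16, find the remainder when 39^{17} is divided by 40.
By Euler: 39^{16} ≡ 1 (mod 40) since gcd(39, 40) = 1. 17 = 1×16 + 1. So 39^{17} ≡ 39^{1} ≡ 39 (mod 40)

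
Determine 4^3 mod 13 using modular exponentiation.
3 = 2 + 1 (binary 11). Repeated squaring mod 13: 4^1 ≡ 4; 4^2 ≡ 4² = 16 ≡ 3. Multiply: 4^3 = 4^2 × 4^1 ≡ 3 × 4 (mod 13): 3 × 4 = 12 ≡ 12. So 4^3 ≡ 12 (mod 13).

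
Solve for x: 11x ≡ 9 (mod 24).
3

Since gcd(11, 24) = 1 divides 9, a solution exists.
Multiply both sides by the inverse of 11 mod 24:
  11^(-1) mod 24 = 11
  x ≡ 11 × 9 ≡ 99 ≡ 3 (mod 24)
Verification: 11 × 3 = 33 = 1 × 24 + 9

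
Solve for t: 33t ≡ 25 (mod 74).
3

Since gcd(33, 74) = 1 divides 25, a solution exists.
Multiply both sides by the inverse of 33 mod 74:
  33^(-1) mod 74 = 9
  x ≡ 9 × 25 ≡ 225 ≡ 3 (mod 74)
Verification: 33 × 3 = 99 = 1 × 74 + 25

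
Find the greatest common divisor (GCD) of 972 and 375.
3

Using the Euclidean algorithm:
972 = 2 × 375 + 222
375 = 1 × 222 + 153
222 = 1 × 153 + 69
153 = 2 × 69 + 15
69 = 4 × 15 + 9
15 = 1 × 9 + 6
9 = 1 × 6 + 3
6 = 2 × 3 + 0

GCD(972, 375) = 3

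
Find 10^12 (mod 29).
Using repeated squaring. 12 = 8 + 4 (binary 1100). Repeated squaring mod 29: 10^1 ≡ 10; 10^2 ≡ 10² = 100 ≡ 13; 10^4 ≡ 13² = 169 ≡ 24; 10^8 ≡ 24² = 576 ≡ 25. Multiply: 10^12 = 10^8 × 10^4 ≡ 25 × 24 (mod 29): 25 × 24 = 600 ≡ 20. So 10^12 ≡ 20 (mod 29).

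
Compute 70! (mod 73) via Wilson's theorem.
(72)! = (70)! × (71) × (72) ≡ -1 (mod 73). So (70)! ≡ -1 × [(72)(71)]^(-1) ≡ 36 (mod 73)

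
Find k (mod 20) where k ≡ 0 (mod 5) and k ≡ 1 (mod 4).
M = 5 × 4 = 20. M₁ = 4, y₁ ≡ 4 (mod 5). M₂ = 5, y₂ ≡ 1 (mod 4). k = 0×4×4 + 1×5×1 ≡ 5 (mod 20)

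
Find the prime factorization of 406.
2 × 7 × 29

Divide by primes starting from smallest:
406 ÷ 2 = 203
203 ÷ 7 = 29
29 ÷ 29 = 1

406 = 2 × 7 × 29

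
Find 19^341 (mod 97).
Using Fermat: 19^{96} ≡ 1 (mod 97). 341 ≡ 53 (mod 96). So 19^{341} ≡ 19^{53} ≡ 20 (mod 97)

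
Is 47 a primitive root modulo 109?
Yes

To verify, check if 47^(108/q) ≢ 1 (mod 109) for each prime divisor q of 108
Divisors of 108 = 108: [1, 2, 3, 4, 6, 9, 12, 18, 27, 36, 54, 108]
  47^(108/2) = 47^54 ≡ 108 (mod 109)
  47^(108/3) = 47^36 ≡ 45 (mod 109)
Conclusion: 47 is a primitive root modulo 109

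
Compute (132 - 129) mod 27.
3

(132 - 129) = 3
3 mod 27 = 3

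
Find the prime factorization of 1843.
19 × 97

Divide by primes starting from smallest:
1843 ÷ 19 = 97
97 ÷ 97 = 1

1843 = 19 × 97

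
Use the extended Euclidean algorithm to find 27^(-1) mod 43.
Extended GCD: 27(8) + 43(-5) = 1. So 27^(-1) ≡ 8 ≡ 8 (mod 43). Verify: 27 × 8 = 216 ≡ 1 (mod 43)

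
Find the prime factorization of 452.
2^2 × 113

Divide by primes starting from smallest:
452 ÷ 2 = 226
226 ÷ 2 = 113
113 ÷ 113 = 1

452 = 2^2 × 113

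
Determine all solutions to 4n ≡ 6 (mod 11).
7

Since gcd(4, 11) = 1 divides 6, a solution exists.
Multiply both sides by the inverse of 4 mod 11:
  4^(-1) mod 11 = 3
  x ≡ 3 × 6 ≡ 18 ≡ 7 (mod 11)
Verification: 4 × 7 = 28 = 2 × 11 + 6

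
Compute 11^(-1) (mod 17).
11^(-1) ≡ 14 (mod 17). Verification: 11 × 14 = 154 ≡ 1 (mod 17)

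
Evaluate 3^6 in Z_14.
6 = 4 + 2 (binary 110). Repeated squaring mod 14: 3^1 ≡ 3; 3^2 ≡ 3² = 9 ≡ 9; 3^4 ≡ 9² = 81 ≡ 11. Multiply: 3^6 = 3^4 × 3^2 ≡ 11 × 9 (mod 14): 11 × 9 = 99 ≡ 1. So 3^6 ≡ 1 (mod 14).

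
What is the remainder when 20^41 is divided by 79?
Using repeated squaring. 41 = 32 + 8 + 1 (binary 101001). Repeated squaring mod 79: 20^1 ≡ 20; 20^2 ≡ 20² = 400 ≡ 5; 20^4 ≡ 5² = 25 ≡ 25; 20^8 ≡ 25² = 625 ≡ 72; 20^16 ≡ 72² = 5184 ≡ 49; 20^32 ≡ 49² = 2401 ≡ 31. Multiply: 20^41 = 20^32 × 20^8 × 20^1 ≡ 31 × 72 × 20 (mod 79): 31 × 72 = 2232 ≡ 20; 20 × 20 = 400 ≡ 5. So 20^41 ≡ 5 (mod 79).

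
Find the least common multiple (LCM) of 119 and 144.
17136

First find GCD(119, 144) using the Euclidean algorithm:
119 = 0 × 144 + 119
144 = 1 × 119 + 25
119 = 4 × 25 + 19
25 = 1 × 19 + 6
19 = 3 × 6 + 1
6 = 6 × 1 + 0
GCD(119, 144) = 1

LCM formula: LCM(a, b) = (a × b) / GCD(a, b)
LCM(119, 144) = (119 × 144) / 1
LCM(119, 144) = 17136 / 1
LCM(119, 144) = 17136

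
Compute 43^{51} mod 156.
103

Using successive squaring:
Binary expansion of 51: 110011
Powers of 43 mod 156 (each is the square of the previous):
  43^1 ≡ 43 (mod 156)
  43^2 ≡ 43² = 1849 ≡ 133 (mod 156)
  43^4 ≡ 133² = 17689 ≡ 61 (mod 156)
  43^8 ≡ 61² = 3721 ≡ 133 (mod 156)
  43^16 ≡ 133² = 17689 ≡ 61 (mod 156)
  43^32 ≡ 61² = 3721 ≡ 133 (mod 156)
51 = 32 + 16 + 2 + 1, so 43^51 = 43^32 × 43^16 × 43^2 × 43^1 ≡ 133 × 61 × 133 × 43 (mod 156)
Multiplying step by step:
  133 × 61 = 8113 ≡ 1 (mod 156)
  1 × 133 = 133 ≡ 133 (mod 156)
  133 × 43 = 5719 ≡ 103 (mod 156)
Result: 43^51 ≡ 103 (mod 156)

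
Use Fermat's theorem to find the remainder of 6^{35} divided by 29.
28

By Fermat's Little Theorem, a^(p-1) ≡ 1 (mod p) for prime p and gcd(a, p) = 1
Here p = 29, so 6^28 ≡ 1 (mod 29)
We can reduce the exponent: 35 mod 28 = 7
So 6^35 ≡ 6^7 (mod 29)
Computing: 6^7 mod 29 = 28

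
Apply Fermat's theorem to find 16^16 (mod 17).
By Fermat's Little Theorem, 16^{16} ≡ 1 (mod 17) since 17 is prime and gcd(16, 17) = 1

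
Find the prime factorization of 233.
233

Divide by primes starting from smallest:
233 ÷ 233 = 1

233 = 233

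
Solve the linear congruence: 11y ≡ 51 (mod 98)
67

Since gcd(11, 98) = 1 divides 51, a solution exists.
Multiply both sides by the inverse of 11 mod 98:
  11^(-1) mod 98 = 9
  x ≡ 9 × 51 ≡ 459 ≡ 67 (mod 98)
Verification: 11 × 67 = 737 = 7 × 98 + 51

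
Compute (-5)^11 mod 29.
Using repeated squaring. (-5) ≡ 24 (mod 29). 11 = 8 + 2 + 1 (binary 1011). Repeated squaring mod 29: 24^1 ≡ 24; 24^2 ≡ 24² = 576 ≡ 25; 24^4 ≡ 25² = 625 ≡ 16; 24^8 ≡ 16² = 256 ≡ 24. Multiply: (-5)^11 ≡ 24^8 × 24^2 × 24^1 ≡ 24 × 25 × 24 (mod 29): 24 × 25 = 600 ≡ 20; 20 × 24 = 480 ≡ 16. So (-5)^11 ≡ 16 (mod 29).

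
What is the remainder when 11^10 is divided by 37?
10 = 8 + 2 (binary 1010). Repeated squaring mod 37: 11^1 ≡ 11; 11^2 ≡ 11² = 121 ≡ 10; 11^4 ≡ 10² = 100 ≡ 26; 11^8 ≡ 26² = 676 ≡ 10. Multiply: 11^10 = 11^8 × 11^2 ≡ 10 × 10 (mod 37): 10 × 10 = 100 ≡ 26. So 11^10 ≡ 26 (mod 37).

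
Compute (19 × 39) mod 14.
13

(19 × 39) = 741
741 mod 14 = 13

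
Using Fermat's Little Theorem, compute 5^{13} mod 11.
4

By Fermat's Little Theorem, a^(p-1) ≡ 1 (mod p) for prime p and gcd(a, p) = 1
Here p = 11, so 5^10 ≡ 1 (mod 11)
We can reduce the exponent: 13 mod 10 = 3
So 5^13 ≡ 5^3 (mod 11)
Computing: 5^3 mod 11 = 4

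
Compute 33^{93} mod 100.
13

Using successive squaring:
Binary expansion of 93: 1011101
Powers of 33 mod 100 (each is the square of the previous):
  33^1 ≡ 33 (mod 100)
  33^2 ≡ 33² = 1089 ≡ 89 (mod 100)
  33^4 ≡ 89² = 7921 ≡ 21 (mod 100)
  33^8 ≡ 21² = 441 ≡ 41 (mod 100)
  33^16 ≡ 41² = 1681 ≡ 81 (mod 100)
  33^32 ≡ 81² = 6561 ≡ 61 (mod 100)
  33^64 ≡ 61² = 3721 ≡ 21 (mod 100)
93 = 64 + 16 + 8 + 4 + 1, so 33^93 = 33^64 × 33^16 × 33^8 × 33^4 × 33^1 ≡ 21 × 81 × 41 × 21 × 33 (mod 100)
Multiplying step by step:
  21 × 81 = 1701 ≡ 1 (mod 100)
  1 × 41 = 41 ≡ 41 (mod 100)
  41 × 21 = 861 ≡ 61 (mod 100)
  61 × 33 = 2013 ≡ 13 (mod 100)
Result: 33^93 ≡ 13 (mod 100)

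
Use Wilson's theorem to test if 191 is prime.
(190)! mod 191 = 190. Since 190 ≡ -1 (mod 191), 191 is prime.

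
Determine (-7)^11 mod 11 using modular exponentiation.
Using Fermat: (-7)^{10} ≡ 1 (mod 11). 11 ≡ 1 (mod 10). So (-7)^{11} ≡ (-7)^{1} ≡ 4 (mod 11)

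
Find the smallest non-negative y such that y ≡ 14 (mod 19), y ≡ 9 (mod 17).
128

Using the Chinese Remainder Theorem:
M = product of moduli = 323
For equation 1: M_1 = 17, 17 ≡ 17 (mod 19), inverse of 17 mod 19 is 9 (check: 17 × 9 = 153 ≡ 1 (mod 19))
For equation 2: M_2 = 19, 19 ≡ 2 (mod 17), inverse of 19 mod 17 is 9 (check: 2 × 9 = 18 ≡ 1 (mod 17))
Combine: y ≡ Σ r_i×M_i×(M_i⁻¹ mod m_i) = 14×17×9 + 9×19×9 = 2142 + 1539 = 3681
3681 mod 323 = 128
y ≡ 128 (mod 323)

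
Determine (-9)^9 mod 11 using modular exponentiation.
(-9) ≡ 2 (mod 11). 9 = 8 + 1 (binary 1001). Repeated squaring mod 11: 2^1 ≡ 2; 2^2 ≡ 2² = 4 ≡ 4; 2^4 ≡ 4² = 16 ≡ 5; 2^8 ≡ 5² = 25 ≡ 3. Multiply: (-9)^9 ≡ 2^8 × 2^1 ≡ 3 × 2 (mod 11): 3 × 2 = 6 ≡ 6. So (-9)^9 ≡ 6 (mod 11).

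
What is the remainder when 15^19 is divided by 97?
Using repeated squaring. 19 = 16 + 2 + 1 (binary 10011). Repeated squaring mod 97: 15^1 ≡ 15; 15^2 ≡ 15² = 225 ≡ 31; 15^4 ≡ 31² = 961 ≡ 88; 15^8 ≡ 88² = 7744 ≡ 81; 15^16 ≡ 81² = 6561 ≡ 62. Multiply: 15^19 = 15^16 × 15^2 × 15^1 ≡ 62 × 31 × 15 (mod 97): 62 × 31 = 1922 ≡ 79; 79 × 15 = 1185 ≡ 21. So 15^19 ≡ 21 (mod 97).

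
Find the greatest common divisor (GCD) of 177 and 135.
3

Using the Euclidean algorithm:
177 = 1 × 135 + 42
135 = 3 × 42 + 9
42 = 4 × 9 + 6
9 = 1 × 6 + 3
6 = 2 × 3 + 0

GCD(177, 135) = 3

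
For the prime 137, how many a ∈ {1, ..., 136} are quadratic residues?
For prime 137, there are (p-1)/2 = (137-1)/2 = 68 quadratic residues (excluding 0).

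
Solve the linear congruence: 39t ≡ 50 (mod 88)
78

Since gcd(39, 88) = 1 divides 50, a solution exists.
Multiply both sides by the inverse of 39 mod 88:
  39^(-1) mod 88 = 79
  x ≡ 79 × 50 ≡ 3950 ≡ 78 (mod 88)
Verification: 39 × 78 = 3042 = 34 × 88 + 50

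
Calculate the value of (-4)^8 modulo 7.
(-4) ≡ 3 (mod 7). 8 = 8 (binary 1000). Repeated squaring mod 7: 3^1 ≡ 3; 3^2 ≡ 3² = 9 ≡ 2; 3^4 ≡ 2² = 4 ≡ 4; 3^8 ≡ 4² = 16 ≡ 2. So (-4)^8 ≡ 2 (mod 7).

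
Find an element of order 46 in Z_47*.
5 has order 46 mod 47 since 5^{46} ≡ 1 (mod 47) and no smaller power works.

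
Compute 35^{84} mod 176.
49

Using successive squaring:
Binary expansion of 84: 1010100
Powers of 35 mod 176 (each is the square of the previous):
  35^1 ≡ 35 (mod 176)
  35^2 ≡ 35² = 1225 ≡ 169 (mod 176)
  35^4 ≡ 169² = 28561 ≡ 49 (mod 176)
  35^8 ≡ 49² = 2401 ≡ 113 (mod 176)
  35^16 ≡ 113² = 12769 ≡ 97 (mod 176)
  35^32 ≡ 97² = 9409 ≡ 81 (mod 176)
  35^64 ≡ 81² = 6561 ≡ 49 (mod 176)
84 = 64 + 16 + 4, so 35^84 = 35^64 × 35^16 × 35^4 ≡ 49 × 97 × 49 (mod 176)
Multiplying step by step:
  49 × 97 = 4753 ≡ 1 (mod 176)
  1 × 49 = 49 ≡ 49 (mod 176)
Result: 35^84 ≡ 49 (mod 176)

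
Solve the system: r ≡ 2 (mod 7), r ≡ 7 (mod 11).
M = 7 × 11 = 77. M₁ = 11, y₁ ≡ 2 (mod 7). M₂ = 7, y₂ ≡ 8 (mod 11). r = 2×11×2 + 7×7×8 ≡ 51 (mod 77)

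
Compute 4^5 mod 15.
5 = 4 + 1 (binary 101). Repeated squaring mod 15: 4^1 ≡ 4; 4^2 ≡ 4² = 16 ≡ 1; 4^4 ≡ 1² = 1 ≡ 1. Multiply: 4^5 = 4^4 × 4^1 ≡ 1 × 4 (mod 15): 1 × 4 = 4 ≡ 4. So 4^5 ≡ 4 (mod 15).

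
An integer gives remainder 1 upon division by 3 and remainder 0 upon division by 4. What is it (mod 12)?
M = 3 × 4 = 12. M₁ = 4, y₁ ≡ 1 (mod 3). M₂ = 3, y₂ ≡ 3 (mod 4). t = 1×4×1 + 0×3×3 ≡ 4 (mod 12). The smallest positive such number is 4.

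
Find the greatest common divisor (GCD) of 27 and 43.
1

Using the Euclidean algorithm:
27 = 0 × 43 + 27
43 = 1 × 27 + 16
27 = 1 × 16 + 11
16 = 1 × 11 + 5
11 = 2 × 5 + 1
5 = 5 × 1 + 0

GCD(27, 43) = 1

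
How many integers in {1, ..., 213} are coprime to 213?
140

Prime factorization: 213 = 3 × 71
Using the formula φ(n) = n × Π(1 - 1/p) for each prime factor p:
φ(213) = 213 × (1 - 1/3) × (1 - 1/71)
φ(213) = 140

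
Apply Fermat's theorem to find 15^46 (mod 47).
By Fermat's Little Theorem, 15^{46} ≡ 1 (mod 47) since 47 is prime and gcd(15, 47) = 1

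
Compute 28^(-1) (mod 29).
28^(-1) ≡ 28 (mod 29). Verification: 28 × 28 = 784 ≡ 1 (mod 29)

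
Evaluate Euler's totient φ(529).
506

Prime factorization: 529 = 23^2
Using the formula φ(n) = n × Π(1 - 1/p) for each prime factor p:
φ(529) = 529 × (1 - 1/23)
φ(529) = 506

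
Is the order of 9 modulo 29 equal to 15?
No, the actual order is 14, not 15.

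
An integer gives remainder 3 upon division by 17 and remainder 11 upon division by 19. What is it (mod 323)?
M = 17 × 19 = 323. M₁ = 19, y₁ ≡ 9 (mod 17). M₂ = 17, y₂ ≡ 9 (mod 19). m = 3×19×9 + 11×17×9 ≡ 258 (mod 323). The smallest positive such number is 258.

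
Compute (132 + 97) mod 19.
1

(132 + 97) = 229
229 mod 19 = 1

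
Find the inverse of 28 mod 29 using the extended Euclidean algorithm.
Extended GCD: 28(-1) + 29(1) = 1. So 28^(-1) ≡ 28 ≡ 28 (mod 29). Verify: 28 × 28 = 784 ≡ 1 (mod 29)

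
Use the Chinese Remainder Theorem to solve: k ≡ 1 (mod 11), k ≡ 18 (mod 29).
M = 11 × 29 = 319. M₁ = 29, y₁ ≡ 8 (mod 11). M₂ = 11, y₂ ≡ 8 (mod 29). k = 1×29×8 + 18×11×8 ≡ 221 (mod 319)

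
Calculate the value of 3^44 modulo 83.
Using repeated squaring. 44 = 32 + 8 + 4 (binary 101100). Repeated squaring mod 83: 3^1 ≡ 3; 3^2 ≡ 3² = 9 ≡ 9; 3^4 ≡ 9² = 81 ≡ 81; 3^8 ≡ 81² = 6561 ≡ 4; 3^16 ≡ 4² = 16 ≡ 16; 3^32 ≡ 16² = 256 ≡ 7. Multiply: 3^44 = 3^32 × 3^8 × 3^4 ≡ 7 × 4 × 81 (mod 83): 7 × 4 = 28 ≡ 28; 28 × 81 = 2268 ≡ 27. So 3^44 ≡ 27 (mod 83).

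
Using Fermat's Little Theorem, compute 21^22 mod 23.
By Fermat's Little Theorem, 21^{22} ≡ 1 (mod 23) since 23 is prime and gcd(21, 23) = 1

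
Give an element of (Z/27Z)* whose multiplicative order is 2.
26 has order 2 mod 27 since 26^{2} ≡ 1 (mod 27) and no smaller power works.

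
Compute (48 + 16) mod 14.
8

(48 + 16) = 64
64 mod 14 = 8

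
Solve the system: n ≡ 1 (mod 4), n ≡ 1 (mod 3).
M = 4 × 3 = 12. M₁ = 3, y₁ ≡ 3 (mod 4). M₂ = 4, y₂ ≡ 1 (mod 3). n = 1×3×3 + 1×4×1 ≡ 1 (mod 12)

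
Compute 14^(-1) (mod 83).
6

Using Extended Euclidean Algorithm:
gcd(14, 83) = 1
Bezout coefficients: 14 × 6 + 83 × -1 = 1
So 14 × 6 ≡ 1 (mod 83)
The inverse is 6 mod 83 = 6
Verification: 14 × 6 = 84 = 1 × 83 + 1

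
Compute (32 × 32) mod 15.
4

(32 × 32) = 1024
1024 mod 15 = 4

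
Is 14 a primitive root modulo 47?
No

To verify, check if 14^(46/q) ≢ 1 (mod 47) for each prime divisor q of 46
Divisors of 46 = 46: [1, 2, 23, 46]
  14^(46/2) = 14^23 ≡ 1 (mod 47)
  14^(46/23) = 14^2 ≡ 8 (mod 47)
Conclusion: 14 is not a primitive root modulo 47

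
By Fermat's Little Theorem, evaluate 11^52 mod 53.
By Fermat's Little Theorem, 11^{52} ≡ 1 (mod 53) since 53 is prime and gcd(11, 53) = 1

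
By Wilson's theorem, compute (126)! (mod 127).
By Wilson's theorem, (126)! ≡ -1 ≡ 126 (mod 127)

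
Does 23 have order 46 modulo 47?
p - 1 = 46 has prime divisors 2, 23. Check 23^(46/q) mod 47 for each: 23^(46/2) = 23^23 ≡ 46, 23^(46/23) = 23^2 ≡ 12 (mod 47). None of these is 1, so 23 has order 46 = φ(47), so it is a primitive root mod 47.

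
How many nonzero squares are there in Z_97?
For prime 97, there are (p-1)/2 = (97-1)/2 = 48 quadratic residues (excluding 0).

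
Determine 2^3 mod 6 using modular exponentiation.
3 = 2 + 1 (binary 11). Repeated squaring mod 6: 2^1 ≡ 2; 2^2 ≡ 2² = 4 ≡ 4. Multiply: 2^3 = 2^2 × 2^1 ≡ 4 × 2 (mod 6): 4 × 2 = 8 ≡ 2. So 2^3 ≡ 2 (mod 6).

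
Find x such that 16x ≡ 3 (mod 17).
14

Since gcd(16, 17) = 1 divides 3, a solution exists.
Multiply both sides by the inverse of 16 mod 17:
  16^(-1) mod 17 = 16
  x ≡ 16 × 3 ≡ 48 ≡ 14 (mod 17)
Verification: 16 × 14 = 224 = 13 × 17 + 3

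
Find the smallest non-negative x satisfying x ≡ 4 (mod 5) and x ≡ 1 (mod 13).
M = 5 × 13 = 65. M₁ = 13, y₁ ≡ 2 (mod 5). M₂ = 5, y₂ ≡ 8 (mod 13). x = 4×13×2 + 1×5×8 ≡ 14 (mod 65)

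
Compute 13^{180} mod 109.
45

Using successive squaring:
Binary expansion of 180: 10110100
Powers of 13 mod 109 (each is the square of the previous):
  13^1 ≡ 13 (mod 109)
  13^2 ≡ 13² = 169 ≡ 60 (mod 109)
  13^4 ≡ 60² = 3600 ≡ 3 (mod 109)
  13^8 ≡ 3² = 9 ≡ 9 (mod 109)
  13^16 ≡ 9² = 81 ≡ 81 (mod 109)
  13^32 ≡ 81² = 6561 ≡ 21 (mod 109)
  13^64 ≡ 21² = 441 ≡ 5 (mod 109)
  13^128 ≡ 5² = 25 ≡ 25 (mod 109)
180 = 128 + 32 + 16 + 4, so 13^180 = 13^128 × 13^32 × 13^16 × 13^4 ≡ 25 × 21 × 81 × 3 (mod 109)
Multiplying step by step:
  25 × 21 = 525 ≡ 89 (mod 109)
  89 × 81 = 7209 ≡ 15 (mod 109)
  15 × 3 = 45 ≡ 45 (mod 109)
Result: 13^180 ≡ 45 (mod 109)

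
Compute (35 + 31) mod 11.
0

(35 + 31) = 66
66 mod 11 = 0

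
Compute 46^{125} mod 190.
126

Using successive squaring:
Binary expansion of 125: 1111101
Powers of 46 mod 190 (each is the square of the previous):
  46^1 ≡ 46 (mod 190)
  46^2 ≡ 46² = 2116 ≡ 26 (mod 190)
  46^4 ≡ 26² = 676 ≡ 106 (mod 190)
  46^8 ≡ 106² = 11236 ≡ 26 (mod 190)
  46^16 ≡ 26² = 676 ≡ 106 (mod 190)
  46^32 ≡ 106² = 11236 ≡ 26 (mod 190)
  46^64 ≡ 26² = 676 ≡ 106 (mod 190)
125 = 64 + 32 + 16 + 8 + 4 + 1, so 46^125 = 46^64 × 46^32 × 46^16 × 46^8 × 46^4 × 46^1 ≡ 106 × 26 × 106 × 26 × 106 × 46 (mod 190)
Multiplying step by step:
  106 × 26 = 2756 ≡ 96 (mod 190)
  96 × 106 = 10176 ≡ 106 (mod 190)
  106 × 26 = 2756 ≡ 96 (mod 190)
  96 × 106 = 10176 ≡ 106 (mod 190)
  106 × 46 = 4876 ≡ 126 (mod 190)
Result: 46^125 ≡ 126 (mod 190)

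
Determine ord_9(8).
Powers of 8 mod 9: 8^1≡8, 8^2≡1. Order = 2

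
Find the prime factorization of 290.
2 × 5 × 29

Divide by primes starting from smallest:
290 ÷ 2 = 145
145 ÷ 5 = 29
29 ÷ 29 = 1

290 = 2 × 5 × 29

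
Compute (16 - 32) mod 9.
2

(16 - 32) = -16
-16 mod 9 = 2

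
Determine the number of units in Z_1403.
1320

Prime factorization: 1403 = 23 × 61
Using the formula φ(n) = n × Π(1 - 1/p) for each prime factor p:
φ(1403) = 1403 × (1 - 1/23) × (1 - 1/61)
φ(1403) = 1320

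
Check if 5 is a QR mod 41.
By Euler's criterion: 5^{20} ≡ 1 (mod 41). Since this equals 1, 5 is a QR.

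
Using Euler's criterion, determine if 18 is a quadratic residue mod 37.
By Euler's criterion: 18^{18} ≡ 36 (mod 37). Since this equals -1 (≡ 36), 18 is not a QR.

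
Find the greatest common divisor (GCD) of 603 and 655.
1

Using the Euclidean algorithm:
603 = 0 × 655 + 603
655 = 1 × 603 + 52
603 = 11 × 52 + 31
52 = 1 × 31 + 21
31 = 1 × 21 + 10
21 = 2 × 10 + 1
10 = 10 × 1 + 0

GCD(603, 655) = 1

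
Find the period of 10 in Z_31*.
Powers of 10 mod 31: 10^1≡10, 10^2≡7, 10^3≡8, 10^4≡18, 10^5≡25, 10^6≡2, 10^7≡20, 10^8≡14, 10^9≡16, 10^10≡5, 10^11≡19, 10^12≡4, 10^13≡9, 10^14≡28, 10^15≡1. Order = 15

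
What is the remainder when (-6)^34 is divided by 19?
Using Fermat: (-6)^{18} ≡ 1 (mod 19). 34 ≡ 16 (mod 18). So (-6)^{34} ≡ (-6)^{16} ≡ 9 (mod 19)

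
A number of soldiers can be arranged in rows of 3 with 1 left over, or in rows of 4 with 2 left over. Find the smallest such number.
M = 3 × 4 = 12. M₁ = 4, y₁ ≡ 1 (mod 3). M₂ = 3, y₂ ≡ 3 (mod 4). t = 1×4×1 + 2×3×3 ≡ 10 (mod 12). The smallest positive such number is 10.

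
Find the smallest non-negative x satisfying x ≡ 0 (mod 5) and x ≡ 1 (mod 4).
M = 5 × 4 = 20. M₁ = 4, y₁ ≡ 4 (mod 5). M₂ = 5, y₂ ≡ 1 (mod 4). x = 0×4×4 + 1×5×1 ≡ 5 (mod 20)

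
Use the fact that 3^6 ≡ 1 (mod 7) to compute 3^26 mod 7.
By Fermat: 3^{6} ≡ 1 (mod 7). 26 = 4×6 + 2. So 3^{26} ≡ 3^{2} ≡ 2 (mod 7)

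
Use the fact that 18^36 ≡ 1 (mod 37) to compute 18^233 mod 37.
By Fermat: 18^{36} ≡ 1 (mod 37). 233 ≡ 17 (mod 36). So 18^{233} ≡ 18^{17} ≡ 2 (mod 37)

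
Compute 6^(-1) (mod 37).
6^(-1) ≡ 31 (mod 37). Verification: 6 × 31 = 186 ≡ 1 (mod 37)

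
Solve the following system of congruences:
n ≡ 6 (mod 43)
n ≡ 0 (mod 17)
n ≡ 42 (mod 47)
9724

Using the Chinese Remainder Theorem:
M = product of moduli = 34357
For equation 1: M_1 = 799, 799 ≡ 25 (mod 43), inverse of 799 mod 43 is 31 (check: 25 × 31 = 775 ≡ 1 (mod 43))
For equation 2: M_2 = 2021, 2021 ≡ 15 (mod 17), inverse of 2021 mod 17 is 8 (check: 15 × 8 = 120 ≡ 1 (mod 17))
For equation 3: M_3 = 731, 731 ≡ 26 (mod 47), inverse of 731 mod 47 is 38 (check: 26 × 38 = 988 ≡ 1 (mod 47))
Combine: n ≡ Σ r_i×M_i×(M_i⁻¹ mod m_i) = 6×799×31 + 0×2021×8 + 42×731×38 = 148614 + 0 + 1166676 = 1315290
1315290 mod 34357 = 9724
n ≡ 9724 (mod 34357)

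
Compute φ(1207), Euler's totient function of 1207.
1120

Prime factorization: 1207 = 17 × 71
Using the formula φ(n) = n × Π(1 - 1/p) for each prime factor p:
φ(1207) = 1207 × (1 - 1/17) × (1 - 1/71)
φ(1207) = 1120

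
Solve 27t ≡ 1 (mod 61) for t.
27^(-1) ≡ 52 (mod 61). Verification: 27 × 52 = 1404 ≡ 1 (mod 61)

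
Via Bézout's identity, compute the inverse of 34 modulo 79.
Extended GCD: 34(7) + 79(-3) = 1. So 34^(-1) ≡ 7 ≡ 7 (mod 79). Verify: 34 × 7 = 238 ≡ 1 (mod 79)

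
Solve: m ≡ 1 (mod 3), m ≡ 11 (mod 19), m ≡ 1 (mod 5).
M = 3 × 19 × 5 = 285. M₁ = 95, y₁ ≡ 2 (mod 3). M₂ = 15, y₂ ≡ 14 (mod 19). M₃ = 57, y₃ ≡ 3 (mod 5). m = 1×95×2 + 11×15×14 + 1×57×3 ≡ 106 (mod 285)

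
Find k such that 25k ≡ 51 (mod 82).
25

Since gcd(25, 82) = 1 divides 51, a solution exists.
Multiply both sides by the inverse of 25 mod 82:
  25^(-1) mod 82 = 23
  x ≡ 23 × 51 ≡ 1173 ≡ 25 (mod 82)
Verification: 25 × 25 = 625 = 7 × 82 + 51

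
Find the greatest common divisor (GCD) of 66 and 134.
2

Using the Euclidean algorithm:
66 = 0 × 134 + 66
134 = 2 × 66 + 2
66 = 33 × 2 + 0

GCD(66, 134) = 2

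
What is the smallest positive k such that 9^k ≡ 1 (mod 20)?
Powers of 9 mod 20: 9^1≡9, 9^2≡1. Order = 2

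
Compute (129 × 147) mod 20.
3

(129 × 147) = 18963
18963 mod 20 = 3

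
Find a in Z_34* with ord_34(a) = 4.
13 has order 4 mod 34 since 13^{4} ≡ 1 (mod 34) and no smaller power works.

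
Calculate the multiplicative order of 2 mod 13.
Powers of 2 mod 13: 2^1≡2, 2^2≡4, 2^3≡8, 2^4≡3, 2^5≡6, 2^6≡12, 2^7≡11, 2^8≡9, 2^9≡5, 2^10≡10, 2^11≡7, 2^12≡1. Order = 12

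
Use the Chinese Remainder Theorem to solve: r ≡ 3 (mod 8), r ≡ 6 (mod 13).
M = 8 × 13 = 104. M₁ = 13, y₁ ≡ 5 (mod 8). M₂ = 8, y₂ ≡ 5 (mod 13). r = 3×13×5 + 6×8×5 ≡ 19 (mod 104)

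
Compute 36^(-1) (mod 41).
36^(-1) ≡ 8 (mod 41). Verification: 36 × 8 = 288 ≡ 1 (mod 41)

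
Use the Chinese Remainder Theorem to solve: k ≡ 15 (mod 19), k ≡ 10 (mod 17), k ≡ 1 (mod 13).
4005

Using the Chinese Remainder Theorem:
M = product of moduli = 4199
For equation 1: M_1 = 221, 221 ≡ 12 (mod 19), inverse of 221 mod 19 is 8 (check: 12 × 8 = 96 ≡ 1 (mod 19))
For equation 2: M_2 = 247, 247 ≡ 9 (mod 17), inverse of 247 mod 17 is 2 (check: 9 × 2 = 18 ≡ 1 (mod 17))
For equation 3: M_3 = 323, 323 ≡ 11 (mod 13), inverse of 323 mod 13 is 6 (check: 11 × 6 = 66 ≡ 1 (mod 13))
Combine: k ≡ Σ r_i×M_i×(M_i⁻¹ mod m_i) = 15×221×8 + 10×247×2 + 1×323×6 = 26520 + 4940 + 1938 = 33398
33398 mod 4199 = 4005
k ≡ 4005 (mod 4199)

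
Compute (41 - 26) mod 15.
0

(41 - 26) = 15
15 mod 15 = 0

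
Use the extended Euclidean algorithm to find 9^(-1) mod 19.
Extended GCD: 9(-2) + 19(1) = 1. So 9^(-1) ≡ 17 ≡ 17 (mod 19). Verify: 9 × 17 = 153 ≡ 1 (mod 19)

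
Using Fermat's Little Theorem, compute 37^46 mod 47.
By Fermat's Little Theorem, 37^{46} ≡ 1 (mod 47) since 47 is prime and gcd(37, 47) = 1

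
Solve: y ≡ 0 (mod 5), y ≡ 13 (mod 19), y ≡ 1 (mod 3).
M = 5 × 19 × 3 = 285. M₁ = 57, y₁ ≡ 3 (mod 5). M₂ = 15, y₂ ≡ 14 (mod 19). M₃ = 95, y₃ ≡ 2 (mod 3). y = 0×57×3 + 13×15×14 + 1×95×2 ≡ 70 (mod 285)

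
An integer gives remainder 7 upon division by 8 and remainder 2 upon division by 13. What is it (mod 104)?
M = 8 × 13 = 104. M₁ = 13, y₁ ≡ 5 (mod 8). M₂ = 8, y₂ ≡ 5 (mod 13). z = 7×13×5 + 2×8×5 ≡ 15 (mod 104). The smallest positive such number is 15.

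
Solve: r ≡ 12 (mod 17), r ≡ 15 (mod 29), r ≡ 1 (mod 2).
M = 17 × 29 × 2 = 986. M₁ = 58, y₁ ≡ 5 (mod 17). M₂ = 34, y₂ ≡ 6 (mod 29). M₃ = 493, y₃ ≡ 1 (mod 2). r = 12×58×5 + 15×34×6 + 1×493×1 ≡ 131 (mod 986)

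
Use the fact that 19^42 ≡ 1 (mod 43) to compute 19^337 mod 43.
By Fermat: 19^{42} ≡ 1 (mod 43). 337 ≡ 1 (mod 42). So 19^{337} ≡ 19^{1} ≡ 19 (mod 43)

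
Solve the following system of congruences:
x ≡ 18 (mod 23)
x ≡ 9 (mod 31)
133

Using the Chinese Remainder Theorem:
M = product of moduli = 713
For equation 1: M_1 = 31, 31 ≡ 8 (mod 23), inverse of 31 mod 23 is 3 (check: 8 × 3 = 24 ≡ 1 (mod 23))
For equation 2: M_2 = 23, 23 ≡ 23 (mod 31), inverse of 23 mod 31 is 27 (check: 23 × 27 = 621 ≡ 1 (mod 31))
Combine: x ≡ Σ r_i×M_i×(M_i⁻¹ mod m_i) = 18×31×3 + 9×23×27 = 1674 + 5589 = 7263
7263 mod 713 = 133
x ≡ 133 (mod 713)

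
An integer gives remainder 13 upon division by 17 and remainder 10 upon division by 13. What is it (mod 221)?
M = 17 × 13 = 221. M₁ = 13, y₁ ≡ 4 (mod 17). M₂ = 17, y₂ ≡ 10 (mod 13). z = 13×13×4 + 10×17×10 ≡ 166 (mod 221). The smallest positive such number is 166.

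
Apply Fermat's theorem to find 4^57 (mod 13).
By Fermat: 4^{12} ≡ 1 (mod 13). 57 = 4×12 + 9. So 4^{57} ≡ 4^{9} ≡ 12 (mod 13)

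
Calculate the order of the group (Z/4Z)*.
2

Prime factorization: 4 = 2^2
Using the formula φ(n) = n × Π(1 - 1/p) for each prime factor p:
φ(4) = 4 × (1 - 1/2)
φ(4) = 2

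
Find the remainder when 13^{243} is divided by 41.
By Fermat: 13^{40} ≡ 1 (mod 41). 243 = 6×40 + 3. So 13^{243} ≡ 13^{3} ≡ 24 (mod 41)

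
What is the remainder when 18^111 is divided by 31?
Using Fermat: 18^{30} ≡ 1 (mod 31). 111 ≡ 21 (mod 30). So 18^{111} ≡ 18^{21} ≡ 16 (mod 31)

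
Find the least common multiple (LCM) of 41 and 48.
1968

First find GCD(41, 48) using the Euclidean algorithm:
41 = 0 × 48 + 41
48 = 1 × 41 + 7
41 = 5 × 7 + 6
7 = 1 × 6 + 1
6 = 6 × 1 + 0
GCD(41, 48) = 1

LCM formula: LCM(a, b) = (a × b) / GCD(a, b)
LCM(41, 48) = (41 × 48) / 1
LCM(41, 48) = 1968 / 1
LCM(41, 48) = 1968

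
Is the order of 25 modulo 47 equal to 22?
No, the actual order is 23, not 22.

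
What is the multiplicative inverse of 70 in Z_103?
78

Using Extended Euclidean Algorithm:
gcd(70, 103) = 1
Bezout coefficients: 70 × -25 + 103 × 17 = 1
So 70 × -25 ≡ 1 (mod 103)
The inverse is -25 mod 103 = 78
Verification: 70 × 78 = 5460 = 53 × 103 + 1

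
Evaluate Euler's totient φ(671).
600

Prime factorization: 671 = 11 × 61
Using the formula φ(n) = n × Π(1 - 1/p) for each prime factor p:
φ(671) = 671 × (1 - 1/11) × (1 - 1/61)
φ(671) = 600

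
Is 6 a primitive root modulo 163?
p - 1 = 162 has prime divisors 2, 3. Check 6^(162/q) mod 163 for each: 6^(162/2) = 6^81 ≡ 1, 6^(162/3) = 6^54 ≡ 1 (mod 163). Since 6^81 ≡ 1 (mod 163), the order of 6 divides 81 (in fact the order is 27) ≠ 162, so it is not a primitive root.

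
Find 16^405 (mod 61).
Using Fermat: 16^{60} ≡ 1 (mod 61). 405 ≡ 45 (mod 60). So 16^{405} ≡ 16^{45} ≡ 1 (mod 61)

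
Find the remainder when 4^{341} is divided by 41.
By Fermat: 4^{40} ≡ 1 (mod 41). 341 = 8×40 + 21. So 4^{341} ≡ 4^{21} ≡ 4 (mod 41)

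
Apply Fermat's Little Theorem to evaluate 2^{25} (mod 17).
2

By Fermat's Little Theorem, a^(p-1) ≡ 1 (mod p) for prime p and gcd(a, p) = 1
Here p = 17, so 2^16 ≡ 1 (mod 17)
We can reduce the exponent: 25 mod 16 = 9
So 2^25 ≡ 2^9 (mod 17)
Computing: 2^9 mod 17 = 2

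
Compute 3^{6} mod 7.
1

Using successive squaring:
Binary expansion of 6: 110
Powers of 3 mod 7 (each is the square of the previous):
  3^1 ≡ 3 (mod 7)
  3^2 ≡ 3² = 9 ≡ 2 (mod 7)
  3^4 ≡ 2² = 4 ≡ 4 (mod 7)
6 = 4 + 2, so 3^6 = 3^4 × 3^2 ≡ 4 × 2 (mod 7)
Multiplying step by step:
  4 × 2 = 8 ≡ 1 (mod 7)
Result: 3^6 ≡ 1 (mod 7)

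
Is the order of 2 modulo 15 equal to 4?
Yes, ord_15(2) = 4.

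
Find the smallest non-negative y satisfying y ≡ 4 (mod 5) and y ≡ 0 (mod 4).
M = 5 × 4 = 20. M₁ = 4, y₁ ≡ 4 (mod 5). M₂ = 5, y₂ ≡ 1 (mod 4). y = 4×4×4 + 0×5×1 ≡ 4 (mod 20)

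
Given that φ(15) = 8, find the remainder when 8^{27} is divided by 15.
By Euler: 8^{8} ≡ 1 (mod 15) since gcd(8, 15) = 1. 27 = 3×8 + 3. So 8^{27} ≡ 8^{3} ≡ 2 (mod 15)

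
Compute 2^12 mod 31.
Using repeated squaring. 12 = 8 + 4 (binary 1100). Repeated squaring mod 31: 2^1 ≡ 2; 2^2 ≡ 2² = 4 ≡ 4; 2^4 ≡ 4² = 16 ≡ 16; 2^8 ≡ 16² = 256 ≡ 8. Multiply: 2^12 = 2^8 × 2^4 ≡ 8 × 16 (mod 31): 8 × 16 = 128 ≡ 4. So 2^12 ≡ 4 (mod 31).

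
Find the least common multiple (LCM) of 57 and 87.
1653

First find GCD(57, 87) using the Euclidean algorithm:
57 = 0 × 87 + 57
87 = 1 × 57 + 30
57 = 1 × 30 + 27
30 = 1 × 27 + 3
27 = 9 × 3 + 0
GCD(57, 87) = 3

LCM formula: LCM(a, b) = (a × b) / GCD(a, b)
LCM(57, 87) = (57 × 87) / 3
LCM(57, 87) = 4959 / 3
LCM(57, 87) = 1653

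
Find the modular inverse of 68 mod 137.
68^(-1) ≡ 135 (mod 137). Verification: 68 × 135 = 9180 ≡ 1 (mod 137)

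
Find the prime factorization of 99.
3^2 × 11

Divide by primes starting from smallest:
99 ÷ 3 = 33
33 ÷ 3 = 11
11 ÷ 11 = 1

99 = 3^2 × 11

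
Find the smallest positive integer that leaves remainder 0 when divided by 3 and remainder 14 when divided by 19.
M = 3 × 19 = 57. M₁ = 19, y₁ ≡ 1 (mod 3). M₂ = 3, y₂ ≡ 13 (mod 19). z = 0×19×1 + 14×3×13 ≡ 33 (mod 57). The smallest positive such number is 33.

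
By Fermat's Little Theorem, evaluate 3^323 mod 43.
By Fermat: 3^{42} ≡ 1 (mod 43). 323 = 7×42 + 29. So 3^{323} ≡ 3^{29} ≡ 18 (mod 43)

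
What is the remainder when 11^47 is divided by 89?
Using repeated squaring. 47 = 32 + 8 + 4 + 2 + 1 (binary 101111). Repeated squaring mod 89: 11^1 ≡ 11; 11^2 ≡ 11² = 121 ≡ 32; 11^4 ≡ 32² = 1024 ≡ 45; 11^8 ≡ 45² = 2025 ≡ 67; 11^16 ≡ 67² = 4489 ≡ 39; 11^32 ≡ 39² = 1521 ≡ 8. Multiply: 11^47 = 11^32 × 11^8 × 11^4 × 11^2 × 11^1 ≡ 8 × 67 × 45 × 32 × 11 (mod 89): 8 × 67 = 536 ≡ 2; 2 × 45 = 90 ≡ 1; 1 × 32 = 32 ≡ 32; 32 × 11 = 352 ≡ 85. So 11^47 ≡ 85 (mod 89).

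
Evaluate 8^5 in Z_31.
5 = 4 + 1 (binary 101). Repeated squaring mod 31: 8^1 ≡ 8; 8^2 ≡ 8² = 64 ≡ 2; 8^4 ≡ 2² = 4 ≡ 4. Multiply: 8^5 = 8^4 × 8^1 ≡ 4 × 8 (mod 31): 4 × 8 = 32 ≡ 1. So 8^5 ≡ 1 (mod 31).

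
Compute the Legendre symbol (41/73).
(41/73) = 41^{36} mod 73 = 1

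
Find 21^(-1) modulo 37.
30

Using Extended Euclidean Algorithm:
gcd(21, 37) = 1
Bezout coefficients: 21 × -7 + 37 × 4 = 1
So 21 × -7 ≡ 1 (mod 37)
The inverse is -7 mod 37 = 30
Verification: 21 × 30 = 630 = 17 × 37 + 1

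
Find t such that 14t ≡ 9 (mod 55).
36

Since gcd(14, 55) = 1 divides 9, a solution exists.
Multiply both sides by the inverse of 14 mod 55:
  14^(-1) mod 55 = 4
  x ≡ 4 × 9 ≡ 36 ≡ 36 (mod 55)
Verification: 14 × 36 = 504 = 9 × 55 + 9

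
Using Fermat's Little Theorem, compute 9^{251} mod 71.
6

By Fermat's Little Theorem, a^(p-1) ≡ 1 (mod p) for prime p and gcd(a, p) = 1
Here p = 71, so 9^70 ≡ 1 (mod 71)
We can reduce the exponent: 251 mod 70 = 41
So 9^251 ≡ 9^41 (mod 71)
Computing: 9^41 mod 71 = 6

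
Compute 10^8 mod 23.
8 = 8 (binary 1000). Repeated squaring mod 23: 10^1 ≡ 10; 10^2 ≡ 10² = 100 ≡ 8; 10^4 ≡ 8² = 64 ≡ 18; 10^8 ≡ 18² = 324 ≡ 2. So 10^8 ≡ 2 (mod 23).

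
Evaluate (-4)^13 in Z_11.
Using Fermat: (-4)^{10} ≡ 1 (mod 11). 13 ≡ 3 (mod 10). So (-4)^{13} ≡ (-4)^{3} ≡ 2 (mod 11)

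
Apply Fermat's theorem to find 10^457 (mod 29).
By Fermat: 10^{28} ≡ 1 (mod 29). 457 ≡ 9 (mod 28). So 10^{457} ≡ 10^{9} ≡ 18 (mod 29)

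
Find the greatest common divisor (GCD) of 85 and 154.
1

Using the Euclidean algorithm:
85 = 0 × 154 + 85
154 = 1 × 85 + 69
85 = 1 × 69 + 16
69 = 4 × 16 + 5
16 = 3 × 5 + 1
5 = 5 × 1 + 0

GCD(85, 154) = 1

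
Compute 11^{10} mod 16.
9

Using successive squaring:
Binary expansion of 10: 1010
Powers of 11 mod 16 (each is the square of the previous):
  11^1 ≡ 11 (mod 16)
  11^2 ≡ 11² = 121 ≡ 9 (mod 16)
  11^4 ≡ 9² = 81 ≡ 1 (mod 16)
  11^8 ≡ 1² = 1 ≡ 1 (mod 16)
10 = 8 + 2, so 11^10 = 11^8 × 11^2 ≡ 1 × 9 (mod 16)
Multiplying step by step:
  1 × 9 = 9 ≡ 9 (mod 16)
Result: 11^10 ≡ 9 (mod 16)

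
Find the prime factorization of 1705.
5 × 11 × 31

Divide by primes starting from smallest:
1705 ÷ 5 = 341
341 ÷ 11 = 31
31 ÷ 31 = 1

1705 = 5 × 11 × 31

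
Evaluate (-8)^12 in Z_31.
Using repeated squaring. (-8) ≡ 23 (mod 31). 12 = 8 + 4 (binary 1100). Repeated squaring mod 31: 23^1 ≡ 23; 23^2 ≡ 23² = 529 ≡ 2; 23^4 ≡ 2² = 4 ≡ 4; 23^8 ≡ 4² = 16 ≡ 16. Multiply: (-8)^12 ≡ 23^8 × 23^4 ≡ 16 × 4 (mod 31): 16 × 4 = 64 ≡ 2. So (-8)^12 ≡ 2 (mod 31).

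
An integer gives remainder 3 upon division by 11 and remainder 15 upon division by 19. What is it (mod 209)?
M = 11 × 19 = 209. M₁ = 19, y₁ ≡ 7 (mod 11). M₂ = 11, y₂ ≡ 7 (mod 19). r = 3×19×7 + 15×11×7 ≡ 91 (mod 209). The smallest positive such number is 91.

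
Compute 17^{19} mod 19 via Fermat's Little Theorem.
17

By Fermat's Little Theorem, a^(p-1) ≡ 1 (mod p) for prime p and gcd(a, p) = 1
Here p = 19, so 17^18 ≡ 1 (mod 19)
We can reduce the exponent: 19 mod 18 = 1
So 17^19 ≡ 17^1 (mod 19)
Computing: 17^1 mod 19 = 17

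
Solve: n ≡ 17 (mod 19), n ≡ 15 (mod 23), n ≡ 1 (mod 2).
M = 19 × 23 × 2 = 874. M₁ = 46, y₁ ≡ 12 (mod 19). M₂ = 38, y₂ ≡ 20 (mod 23). M₃ = 437, y₃ ≡ 1 (mod 2). n = 17×46×12 + 15×38×20 + 1×437×1 ≡ 245 (mod 874)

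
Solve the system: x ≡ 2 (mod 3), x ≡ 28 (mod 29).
M = 3 × 29 = 87. M₁ = 29, y₁ ≡ 2 (mod 3). M₂ = 3, y₂ ≡ 10 (mod 29). x = 2×29×2 + 28×3×10 ≡ 86 (mod 87)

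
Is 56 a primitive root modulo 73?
No

To verify, check if 56^(72/q) ≢ 1 (mod 73) for each prime divisor q of 72
Divisors of 72 = 72: [1, 2, 3, 4, 6, 8, 9, 12, 18, 24, 36, 72]
  56^(72/2) = 56^36 ≡ 72 (mod 73)
  56^(72/3) = 56^24 ≡ 1 (mod 73)
Conclusion: 56 is not a primitive root modulo 73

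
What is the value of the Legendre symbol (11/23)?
(11/23) = 11^{11} mod 23 = -1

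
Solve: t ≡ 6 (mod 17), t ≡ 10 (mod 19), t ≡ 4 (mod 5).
M = 17 × 19 × 5 = 1615. M₁ = 95, y₁ ≡ 12 (mod 17). M₂ = 85, y₂ ≡ 17 (mod 19). M₃ = 323, y₃ ≡ 2 (mod 5). t = 6×95×12 + 10×85×17 + 4×323×2 ≡ 1264 (mod 1615)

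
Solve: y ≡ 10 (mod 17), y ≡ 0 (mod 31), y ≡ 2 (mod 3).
M = 17 × 31 × 3 = 1581. M₁ = 93, y₁ ≡ 15 (mod 17). M₂ = 51, y₂ ≡ 14 (mod 31). M₃ = 527, y₃ ≡ 2 (mod 3). y = 10×93×15 + 0×51×14 + 2×527×2 ≡ 248 (mod 1581)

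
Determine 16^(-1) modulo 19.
16^(-1) ≡ 6 (mod 19). Verification: 16 × 6 = 96 ≡ 1 (mod 19)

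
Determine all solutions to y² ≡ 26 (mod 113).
The square roots of 26 mod 113 are 79 and 34. Verify: 79² = 6241 ≡ 26 (mod 113)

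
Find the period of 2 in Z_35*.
Powers of 2 mod 35: 2^1≡2, 2^2≡4, 2^3≡8, 2^4≡16, 2^5≡32, 2^6≡29, 2^7≡23, 2^8≡11, 2^9≡22, 2^10≡9, 2^11≡18, 2^12≡1. Order = 12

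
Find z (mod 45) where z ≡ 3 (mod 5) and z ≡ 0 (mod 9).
M = 5 × 9 = 45. M₁ = 9, y₁ ≡ 4 (mod 5). M₂ = 5, y₂ ≡ 2 (mod 9). z = 3×9×4 + 0×5×2 ≡ 18 (mod 45)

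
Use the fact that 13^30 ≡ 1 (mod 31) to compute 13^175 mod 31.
By Fermat: 13^{30} ≡ 1 (mod 31). 175 = 5×30 + 25. So 13^{175} ≡ 13^{25} ≡ 26 (mod 31)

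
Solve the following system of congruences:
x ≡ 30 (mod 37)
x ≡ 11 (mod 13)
141

Using the Chinese Remainder Theorem:
M = product of moduli = 481
For equation 1: M_1 = 13, 13 ≡ 13 (mod 37), inverse of 13 mod 37 is 20 (check: 13 × 20 = 260 ≡ 1 (mod 37))
For equation 2: M_2 = 37, 37 ≡ 11 (mod 13), inverse of 37 mod 13 is 6 (check: 11 × 6 = 66 ≡ 1 (mod 13))
Combine: x ≡ Σ r_i×M_i×(M_i⁻¹ mod m_i) = 30×13×20 + 11×37×6 = 7800 + 2442 = 10242
10242 mod 481 = 141
x ≡ 141 (mod 481)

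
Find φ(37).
36

Prime factorization: 37 = 37
Using the formula φ(n) = n × Π(1 - 1/p) for each prime factor p:
φ(37) = 37 × (1 - 1/37)
φ(37) = 36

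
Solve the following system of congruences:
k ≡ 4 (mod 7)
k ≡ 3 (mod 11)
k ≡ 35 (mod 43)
1411

Using the Chinese Remainder Theorem:
M = product of moduli = 3311
For equation 1: M_1 = 473, 473 ≡ 4 (mod 7), inverse of 473 mod 7 is 2 (check: 4 × 2 = 8 ≡ 1 (mod 7))
For equation 2: M_2 = 301, 301 ≡ 4 (mod 11), inverse of 301 mod 11 is 3 (check: 4 × 3 = 12 ≡ 1 (mod 11))
For equation 3: M_3 = 77, 77 ≡ 34 (mod 43), inverse of 77 mod 43 is 19 (check: 34 × 19 = 646 ≡ 1 (mod 43))
Combine: k ≡ Σ r_i×M_i×(M_i⁻¹ mod m_i) = 4×473×2 + 3×301×3 + 35×77×19 = 3784 + 2709 + 51205 = 57698
57698 mod 3311 = 1411
k ≡ 1411 (mod 3311)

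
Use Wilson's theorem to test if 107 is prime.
(106)! mod 107 = 106. Since 106 ≡ -1 (mod 107), 107 is prime.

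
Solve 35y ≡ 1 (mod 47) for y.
43

Using Extended Euclidean Algorithm:
gcd(35, 47) = 1
Bezout coefficients: 35 × -4 + 47 × 3 = 1
So 35 × -4 ≡ 1 (mod 47)
The inverse is -4 mod 47 = 43
Verification: 35 × 43 = 1505 = 32 × 47 + 1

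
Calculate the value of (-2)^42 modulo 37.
Using Fermat: (-2)^{36} ≡ 1 (mod 37). 42 ≡ 6 (mod 36). So (-2)^{42} ≡ (-2)^{6} ≡ 27 (mod 37)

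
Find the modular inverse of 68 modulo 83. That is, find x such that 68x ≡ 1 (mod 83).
11

Using Extended Euclidean Algorithm:
gcd(68, 83) = 1
Bezout coefficients: 68 × 11 + 83 × -9 = 1
So 68 × 11 ≡ 1 (mod 83)
The inverse is 11 mod 83 = 11
Verification: 68 × 11 = 748 = 9 × 83 + 1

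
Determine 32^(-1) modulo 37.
32^(-1) ≡ 22 (mod 37). Verification: 32 × 22 = 704 ≡ 1 (mod 37)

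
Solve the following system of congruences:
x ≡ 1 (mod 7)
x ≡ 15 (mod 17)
15

Using the Chinese Remainder Theorem:
M = product of moduli = 119
For equation 1: M_1 = 17, 17 ≡ 3 (mod 7), inverse of 17 mod 7 is 5 (check: 3 × 5 = 15 ≡ 1 (mod 7))
For equation 2: M_2 = 7, 7 ≡ 7 (mod 17), inverse of 7 mod 17 is 5 (check: 7 × 5 = 35 ≡ 1 (mod 17))
Combine: x ≡ Σ r_i×M_i×(M_i⁻¹ mod m_i) = 1×17×5 + 15×7×5 = 85 + 525 = 610
610 mod 119 = 15
x ≡ 15 (mod 119)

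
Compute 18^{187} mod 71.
60

Using successive squaring:
Binary expansion of 187: 10111011
Powers of 18 mod 71 (each is the square of the previous):
  18^1 ≡ 18 (mod 71)
  18^2 ≡ 18² = 324 ≡ 40 (mod 71)
  18^4 ≡ 40² = 1600 ≡ 38 (mod 71)
  18^8 ≡ 38² = 1444 ≡ 24 (mod 71)
  18^16 ≡ 24² = 576 ≡ 8 (mod 71)
  18^32 ≡ 8² = 64 ≡ 64 (mod 71)
  18^64 ≡ 64² = 4096 ≡ 49 (mod 71)
  18^128 ≡ 49² = 2401 ≡ 58 (mod 71)
187 = 128 + 32 + 16 + 8 + 2 + 1, so 18^187 = 18^128 × 18^32 × 18^16 × 18^8 × 18^2 × 18^1 ≡ 58 × 64 × 8 × 24 × 40 × 18 (mod 71)
Multiplying step by step:
  58 × 64 = 3712 ≡ 20 (mod 71)
  20 × 8 = 160 ≡ 18 (mod 71)
  18 × 24 = 432 ≡ 6 (mod 71)
  6 × 40 = 240 ≡ 27 (mod 71)
  27 × 18 = 486 ≡ 60 (mod 71)
Result: 18^187 ≡ 60 (mod 71)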